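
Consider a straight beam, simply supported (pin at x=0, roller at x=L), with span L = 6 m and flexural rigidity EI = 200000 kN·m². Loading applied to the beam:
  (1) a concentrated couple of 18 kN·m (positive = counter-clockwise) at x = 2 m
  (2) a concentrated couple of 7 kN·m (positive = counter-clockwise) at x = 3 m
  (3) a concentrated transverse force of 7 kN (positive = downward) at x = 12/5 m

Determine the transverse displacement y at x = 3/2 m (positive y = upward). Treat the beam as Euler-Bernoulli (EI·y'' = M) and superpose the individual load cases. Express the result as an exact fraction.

Load 1 — applied couple M₀=18 kN·m at a=2 m (b=L-a=4):
  y_1 = (M₀x³/(6L)+C₁x)/EI  [x≤a] with C₁=M₀(3b²-L²)/(6L)=6 = (18·(3/2)³/(6·6)+6·(3/2))/200000 = 171/3200000 m
Load 2 — applied couple M₀=7 kN·m at a=3 m (b=L-a=3):
  y_2 = (M₀x³/(6L)+C₁x)/EI  [x≤a] with C₁=M₀(3b²-L²)/(6L)=-7/4 = (7·(3/2)³/(6·6)+(-7/4)·(3/2))/200000 = -63/6400000 m
Load 3 — point force P=7 kN at a=12/5 m (b=L-a=18/5):
  y_3 = -Pbx(L²-b²-x²)/(6LEI)  [x≤a] = -7·(18/5)·(3/2)·(6²-(18/5)²-(3/2)²)/(6·6·200000) = -43659/400000000 m
Superposition: y = Σ y_i = -52443/800000000 m ≈ -0.000066 m

y(3/2) = -52443/800000000 m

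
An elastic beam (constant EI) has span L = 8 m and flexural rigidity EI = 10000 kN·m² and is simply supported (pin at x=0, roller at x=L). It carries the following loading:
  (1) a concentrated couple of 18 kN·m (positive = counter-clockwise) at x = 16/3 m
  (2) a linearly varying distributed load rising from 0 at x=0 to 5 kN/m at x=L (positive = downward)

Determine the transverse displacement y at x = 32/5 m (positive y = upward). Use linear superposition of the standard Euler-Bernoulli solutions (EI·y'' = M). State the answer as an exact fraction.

Load 1 — applied couple M₀=18 kN·m at a=16/3 m (b=L-a=8/3):
  y_1 = (M₀x³/(6L)-M₀(x-a)²/2+C₁x)/EI  [x>a] with C₁=M₀(3b²-L²)/(6L)=-16 = (18·(32/5)³/(6·8)-18·((32/5)-(16/3))²/2+(-16)·(32/5))/10000 = -112/78125 m
Load 2 — triangular load w₀=5 kN/m (0→w₀ over full span):
  y_2 = -w₀x(7L⁴-10L²x²+3x⁴)/(360LEI) = -5·(32/5)·(7·8⁴-10·8²·(32/5)²+3·(32/5)⁴)/(360·8·10000) = -16256/1953125 m
Superposition: y = Σ y_i = -19056/1953125 m ≈ -0.009757 m

y(32/5) = -19056/1953125 m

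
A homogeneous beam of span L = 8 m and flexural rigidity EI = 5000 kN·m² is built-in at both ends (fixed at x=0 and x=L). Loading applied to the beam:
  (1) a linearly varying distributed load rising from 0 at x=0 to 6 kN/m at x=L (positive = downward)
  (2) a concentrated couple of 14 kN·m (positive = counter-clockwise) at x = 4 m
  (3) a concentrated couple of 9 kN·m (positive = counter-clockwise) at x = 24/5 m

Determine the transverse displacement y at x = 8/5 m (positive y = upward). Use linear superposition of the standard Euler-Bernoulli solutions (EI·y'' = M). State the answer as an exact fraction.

Load 1 — triangular load w₀=6 kN/m (0→w₀ over full span):
  y_1 = -w₀x²(L-x)²(x+2L)/(120LEI) = -6·(8/5)²·(8-(8/5))²·((8/5)+2·8)/(120·8·5000) = -22528/9765625 m
Load 2 — applied couple M₀=14 kN·m at a=4 m (b=L-a=4):
  y_2 = (R_Ax³/6 - M_Ax²/2)/EI  [x≤a] with R_A=21/8, M_A=7/2 = ((21/8)·(8/5)³/6 - (7/2)·(8/5)²/2)/5000 = -42/78125 m
Load 3 — applied couple M₀=9 kN·m at a=24/5 m (b=L-a=16/5):
  y_3 = (R_Ax³/6 - M_Ax²/2)/EI  [x≤a] with R_A=81/50, M_A=72/25 = ((81/50)·(8/5)³/6 - (72/25)·(8/5)²/2)/5000 = -1008/1953125 m
Superposition: y = Σ y_i = -32818/9765625 m ≈ -0.003361 m

y(8/5) = -32818/9765625 m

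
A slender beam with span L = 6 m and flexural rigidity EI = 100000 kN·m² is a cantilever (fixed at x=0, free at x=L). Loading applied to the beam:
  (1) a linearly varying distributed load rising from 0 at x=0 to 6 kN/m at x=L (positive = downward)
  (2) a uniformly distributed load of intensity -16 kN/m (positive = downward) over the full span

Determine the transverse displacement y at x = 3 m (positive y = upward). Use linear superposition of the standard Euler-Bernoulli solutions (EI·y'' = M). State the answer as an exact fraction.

Load 1 — triangular load w₀=6 kN/m (0→w₀ over full span):
  y_1 = (w₀Lx³/12-w₀L²x²/6-w₀x⁵/(120L))/EI = (6·6·3³/12-6·6²·3²/6-6·3⁵/(120·6))/100000 = -9801/4000000 m
Load 2 — uniform load w=-16 kN/m over full span:
  y_2 = -wx²(x²-4Lx+6L²)/(24EI) = -(-16)·3²·(3²-4·6·3+6·6²)/(24·100000) = 459/50000 m
Superposition: y = Σ y_i = 26919/4000000 m ≈ 0.006730 m

y(3) = 26919/4000000 m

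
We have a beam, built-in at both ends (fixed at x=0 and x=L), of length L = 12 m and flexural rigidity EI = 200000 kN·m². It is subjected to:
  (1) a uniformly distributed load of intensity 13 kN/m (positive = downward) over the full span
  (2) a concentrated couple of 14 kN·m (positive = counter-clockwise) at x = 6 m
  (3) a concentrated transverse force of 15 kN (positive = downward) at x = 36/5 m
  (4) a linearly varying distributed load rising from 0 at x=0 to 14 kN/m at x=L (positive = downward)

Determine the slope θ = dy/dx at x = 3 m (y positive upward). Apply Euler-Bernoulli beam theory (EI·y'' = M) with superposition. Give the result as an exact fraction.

θ(3) = -119337/80000000 rad

Load 1 — uniform load w=13 kN/m over full span:
  θ_1 = -wx(L-x)(L-2x)/(12EI) = -13·3·(12-3)·(12-2·3)/(12·200000) = -351/400000 rad
Load 2 — applied couple M₀=14 kN·m at a=6 m (b=L-a=6):
  θ_2 = (R_Ax²/2 - M_Ax)/EI  [x≤a] with R_A=7/4, M_A=7/2 = ((7/4)·3²/2 - (7/2)·3)/200000 = -21/1600000 rad
Load 3 — point force P=15 kN at a=36/5 m (b=L-a=24/5):
  θ_3 = -Pb²x(2aL-(3a+b)x)/(2L³EI)  [x≤a] = -15·(24/5)²·3·(2·(36/5)·12-(3·(36/5)+(24/5))·3)/(2·12³·200000) = -351/2500000 rad
Load 4 — triangular load w₀=14 kN/m (0→w₀ over full span):
  θ_4 = -w₀(2x(L-x)(L-2x)(x+2L)+x²(L-x)²)/(120LEI) = -14·(2·3·(12-3)·(12-2·3)·(3+2·12)+3²·(12-3)²)/(120·12·200000) = -7371/16000000 rad
Superposition: θ = Σ θ_i = -119337/80000000 rad ≈ -0.001492 rad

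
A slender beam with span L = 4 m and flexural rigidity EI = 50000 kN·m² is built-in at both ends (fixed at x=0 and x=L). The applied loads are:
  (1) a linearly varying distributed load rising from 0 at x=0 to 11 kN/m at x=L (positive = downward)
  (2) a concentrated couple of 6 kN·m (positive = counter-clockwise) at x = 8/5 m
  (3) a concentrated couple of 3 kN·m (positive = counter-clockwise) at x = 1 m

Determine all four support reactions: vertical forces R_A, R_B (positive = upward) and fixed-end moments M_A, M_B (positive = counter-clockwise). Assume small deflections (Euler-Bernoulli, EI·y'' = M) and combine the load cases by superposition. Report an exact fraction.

R_A = 7683/800 kN, M_A = 7229/1200 kN·m, R_B = 9917/800 kN, M_B = -2377/400 kN·m

Load 1 — triangular load w₀=11 kN/m (0→w₀ over full span):
  R_A = 3w₀L/20 = 3·11·4/20 = 33/5 kN
  M_A = w₀L²/30 = 11·4²/30 = 88/15 kN·m
  R_B = 7w₀L/20 = 7·11·4/20 = 77/5 kN
  M_B = -w₀L²/20 = -11·4²/20 = -44/5 kN·m
Load 2 — applied couple M₀=6 kN·m at a=8/5 m (b=L-a=12/5):
  R_A = 6M₀ab/L³ = 6·6·(8/5)·(12/5)/4³ = 54/25 kN
  M_A = M₀b(2a-b)/L² = 6·(12/5)·(2·(8/5)-(12/5))/4² = 18/25 kN·m
  R_B = -6M₀ab/L³ = -6·6·(8/5)·(12/5)/4³ = -54/25 kN
  M_B = M₀a(2b-a)/L² = 6·(8/5)·(2·(12/5)-(8/5))/4² = 48/25 kN·m
Load 3 — applied couple M₀=3 kN·m at a=1 m (b=L-a=3):
  R_A = 6M₀ab/L³ = 6·3·1·3/4³ = 27/32 kN
  M_A = M₀b(2a-b)/L² = 3·3·(2·1-3)/4² = -9/16 kN·m
  R_B = -6M₀ab/L³ = -6·3·1·3/4³ = -27/32 kN
  M_B = M₀a(2b-a)/L² = 3·1·(2·3-1)/4² = 15/16 kN·m
Superposition: R_A = 7683/800 kN, M_A = 7229/1200 kN·m, R_B = 9917/800 kN, M_B = -2377/400 kN·m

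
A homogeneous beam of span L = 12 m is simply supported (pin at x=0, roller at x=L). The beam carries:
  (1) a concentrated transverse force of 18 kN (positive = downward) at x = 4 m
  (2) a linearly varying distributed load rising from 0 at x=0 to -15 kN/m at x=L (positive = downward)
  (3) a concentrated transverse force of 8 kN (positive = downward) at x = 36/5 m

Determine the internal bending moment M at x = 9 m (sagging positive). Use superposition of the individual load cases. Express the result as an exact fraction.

M(9) = -3429/40 kN·m

Load 1 — point force P=18 kN at a=4 m (b=L-a=8):
  M_1 = Pa(L-x)/L  [x>a] = 18·4·(12-9)/12 = 18 kN·m
Load 2 — triangular load w₀=-15 kN/m (0→w₀ over full span):
  M_2 = w₀Lx/6 - w₀x³/(6L) = (-15)·12·9/6 - (-15)·9³/(6·12) = -945/8 kN·m
Load 3 — point force P=8 kN at a=36/5 m (b=L-a=24/5):
  M_3 = Pa(L-x)/L  [x>a] = 8·(36/5)·(12-9)/12 = 72/5 kN·m
Superposition: M = Σ M_i = -3429/40 kN·m ≈ -85.725000 kN·m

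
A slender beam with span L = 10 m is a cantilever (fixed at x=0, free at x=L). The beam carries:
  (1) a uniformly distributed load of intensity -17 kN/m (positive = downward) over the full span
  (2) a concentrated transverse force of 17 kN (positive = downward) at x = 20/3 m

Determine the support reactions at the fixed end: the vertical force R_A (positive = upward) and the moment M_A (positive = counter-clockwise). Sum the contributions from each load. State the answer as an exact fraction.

Load 1 — uniform load w=-17 kN/m over full span:
  R_A = wL = (-17)·10 = -170 kN
  M_A = wL²/2 = (-17)·10²/2 = -850 kN·m
Load 2 — point force P=17 kN at a=20/3 m (b=L-a=10/3):
  R_A = P = 17 kN
  M_A = Pa = 17·(20/3) = 340/3 kN·m
Superposition: R_A = -153 kN, M_A = -2210/3 kN·m

R_A = -153 kN, M_A = -2210/3 kN·m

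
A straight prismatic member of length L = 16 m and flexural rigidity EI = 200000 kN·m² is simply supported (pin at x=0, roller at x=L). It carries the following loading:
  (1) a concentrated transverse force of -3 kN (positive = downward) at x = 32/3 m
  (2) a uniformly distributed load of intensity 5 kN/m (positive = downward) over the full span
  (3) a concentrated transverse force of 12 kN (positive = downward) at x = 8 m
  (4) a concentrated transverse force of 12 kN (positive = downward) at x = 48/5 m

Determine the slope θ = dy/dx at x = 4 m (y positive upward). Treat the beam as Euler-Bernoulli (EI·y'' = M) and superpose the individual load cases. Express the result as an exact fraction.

θ(4) = -352001/84375000 rad

Load 1 — point force P=-3 kN at a=32/3 m (b=L-a=16/3):
  θ_1 = -Pb(L²-b²-3x²)/(6LEI)  [x≤a] = -(-3)·(16/3)·(16²-(16/3)²-3·4²)/(6·16·200000) = 101/675000 rad
Load 2 — uniform load w=5 kN/m over full span:
  θ_2 = -w(L³-6Lx²+4x³)/(24EI) = -5·(16³-6·16·4²+4·4³)/(24·200000) = -11/3750 rad
Load 3 — point force P=12 kN at a=8 m (b=L-a=8):
  θ_3 = -Pb(L²-b²-3x²)/(6LEI)  [x≤a] = -12·8·(16²-8²-3·4²)/(6·16·200000) = -9/12500 rad
Load 4 — point force P=12 kN at a=48/5 m (b=L-a=32/5):
  θ_4 = -Pb(L²-b²-3x²)/(6LEI)  [x≤a] = -12·(32/5)·(16²-(32/5)²-3·4²)/(6·16·200000) = -261/390625 rad
Superposition: θ = Σ θ_i = -352001/84375000 rad ≈ -0.004172 rad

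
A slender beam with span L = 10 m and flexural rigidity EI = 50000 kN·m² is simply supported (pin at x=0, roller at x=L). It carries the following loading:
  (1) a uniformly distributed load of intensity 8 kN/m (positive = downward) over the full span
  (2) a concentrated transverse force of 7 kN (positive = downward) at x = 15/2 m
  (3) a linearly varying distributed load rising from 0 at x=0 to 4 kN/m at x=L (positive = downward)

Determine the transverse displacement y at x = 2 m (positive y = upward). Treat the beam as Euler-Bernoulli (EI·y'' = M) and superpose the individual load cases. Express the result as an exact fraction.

y(2) = -981353/60000000 m

Load 1 — uniform load w=8 kN/m over full span:
  y_1 = -wx(L³-2Lx²+x³)/(24EI) = -8·2·(10³-2·10·2²+2³)/(24·50000) = -116/9375 m
Load 2 — point force P=7 kN at a=15/2 m (b=L-a=5/2):
  y_2 = -Pbx(L²-b²-x²)/(6LEI)  [x≤a] = -7·(5/2)·2·(10²-(5/2)²-2²)/(6·10·50000) = -2513/2400000 m
Load 3 — triangular load w₀=4 kN/m (0→w₀ over full span):
  y_3 = -w₀x(7L⁴-10L²x²+3x⁴)/(360LEI) = -4·2·(7·10⁴-10·10²·2²+3·2⁴)/(360·10·50000) = -688/234375 m
Superposition: y = Σ y_i = -981353/60000000 m ≈ -0.016356 m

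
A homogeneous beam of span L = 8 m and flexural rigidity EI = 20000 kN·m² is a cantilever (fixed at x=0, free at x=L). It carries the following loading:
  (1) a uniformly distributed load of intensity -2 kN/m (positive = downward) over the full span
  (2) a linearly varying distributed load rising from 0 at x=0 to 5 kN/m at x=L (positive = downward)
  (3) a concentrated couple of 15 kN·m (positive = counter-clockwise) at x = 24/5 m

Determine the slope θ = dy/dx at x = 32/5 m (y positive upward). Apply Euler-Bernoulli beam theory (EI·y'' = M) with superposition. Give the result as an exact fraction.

θ(32/5) = -1179/312500 rad

Load 1 — uniform load w=-2 kN/m over full span:
  θ_1 = -wx(x²-3Lx+3L²)/(6EI) = -(-2)·(32/5)·((32/5)²-3·8·(32/5)+3·8²)/(6·20000) = 1984/234375 rad
Load 2 — triangular load w₀=5 kN/m (0→w₀ over full span):
  θ_2 = (w₀Lx²/4-w₀L²x/3-w₀x⁴/(24L))/EI = (5·8·(32/5)²/4-5·8²·(32/5)/3-5·(32/5)⁴/(24·8))/20000 = -3712/234375 rad
Load 3 — applied couple M₀=15 kN·m at a=24/5 m (b=L-a=16/5):
  θ_3 = M₀a/EI  [x>a] = 15·(24/5)/20000 = 9/2500 rad
Superposition: θ = Σ θ_i = -1179/312500 rad ≈ -0.003773 rad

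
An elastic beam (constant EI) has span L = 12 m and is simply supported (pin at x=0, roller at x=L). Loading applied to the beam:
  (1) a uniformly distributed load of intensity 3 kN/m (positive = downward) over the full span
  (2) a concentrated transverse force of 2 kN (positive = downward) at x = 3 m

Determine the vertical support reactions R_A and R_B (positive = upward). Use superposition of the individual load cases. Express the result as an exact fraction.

R_A = 39/2 kN, R_B = 37/2 kN

Load 1 — uniform load w=3 kN/m over full span:
  R_A = wL/2 = 3·12/2 = 18 kN
  R_B = wL/2 = 3·12/2 = 18 kN
Load 2 — point force P=2 kN at a=3 m (b=L-a=9):
  R_A = Pb/L = 2·9/12 = 3/2 kN
  R_B = Pa/L = 2·3/12 = 1/2 kN
Superposition: R_A = 39/2 kN, R_B = 37/2 kN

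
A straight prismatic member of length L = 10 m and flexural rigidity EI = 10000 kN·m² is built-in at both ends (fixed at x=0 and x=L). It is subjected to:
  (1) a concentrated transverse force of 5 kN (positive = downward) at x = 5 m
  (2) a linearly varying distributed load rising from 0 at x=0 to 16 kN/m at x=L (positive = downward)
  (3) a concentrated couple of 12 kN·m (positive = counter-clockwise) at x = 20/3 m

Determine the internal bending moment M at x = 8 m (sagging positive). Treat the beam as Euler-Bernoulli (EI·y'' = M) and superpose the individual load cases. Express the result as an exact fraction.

Load 1 — point force P=5 kN at a=5 m (b=L-a=5):
  M_1 = Pa²(a+3b)(L-x)/L³ - Pa²b/L²  [x>a] = 5·5²·(5+3·5)·(10-8)/10³ - 5·5²·5/10² = -5/4 kN·m
Load 2 — triangular load w₀=16 kN/m (0→w₀ over full span):
  M_2 = 3w₀Lx/20 - w₀L²/30 - w₀x³/(6L) = 3·16·10·8/20 - 16·10²/30 - 16·8³/(6·10) = 32/15 kN·m
Load 3 — applied couple M₀=12 kN·m at a=20/3 m (b=L-a=10/3):
  M_3 = R_Ax - M_A - M₀  [x>a] with R_A=8/5, M_A=4 = (8/5)·8 - 4 - 12 = -16/5 kN·m
Superposition: M = Σ M_i = -139/60 kN·m ≈ -2.316667 kN·m

M(8) = -139/60 kN·m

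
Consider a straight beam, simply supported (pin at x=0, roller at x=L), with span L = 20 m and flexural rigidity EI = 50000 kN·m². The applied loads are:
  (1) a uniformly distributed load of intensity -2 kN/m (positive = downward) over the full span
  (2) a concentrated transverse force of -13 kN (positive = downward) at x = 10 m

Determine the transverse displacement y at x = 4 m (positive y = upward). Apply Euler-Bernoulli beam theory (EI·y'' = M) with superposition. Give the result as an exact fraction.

y(4) = 2779/37500 m

Load 1 — uniform load w=-2 kN/m over full span:
  y_1 = -wx(L³-2Lx²+x³)/(24EI) = -(-2)·4·(20³-2·20·4²+4³)/(24·50000) = 464/9375 m
Load 2 — point force P=-13 kN at a=10 m (b=L-a=10):
  y_2 = -Pbx(L²-b²-x²)/(6LEI)  [x≤a] = -(-13)·10·4·(20²-10²-4²)/(6·20·50000) = 923/37500 m
Superposition: y = Σ y_i = 2779/37500 m ≈ 0.074107 m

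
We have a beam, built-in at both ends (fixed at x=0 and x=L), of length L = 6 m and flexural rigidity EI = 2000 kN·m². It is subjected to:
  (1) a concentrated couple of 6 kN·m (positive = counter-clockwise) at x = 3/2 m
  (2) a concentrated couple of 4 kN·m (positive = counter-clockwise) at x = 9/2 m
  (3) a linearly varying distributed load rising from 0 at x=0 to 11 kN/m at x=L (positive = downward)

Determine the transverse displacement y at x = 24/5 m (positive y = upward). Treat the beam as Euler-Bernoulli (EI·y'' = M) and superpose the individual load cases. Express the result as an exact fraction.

Load 1 — applied couple M₀=6 kN·m at a=3/2 m (b=L-a=9/2):
  y_1 = (R_Ax³/6 - M_Ax²/2 - M₀(x-a)²/2)/EI  [x>a] with R_A=9/8, M_A=-9/8 = ((9/8)·(24/5)³/6 - (-9/8)·(24/5)²/2 - 6·((24/5)-(3/2))²/2)/2000 = 513/1000000 m
Load 2 — applied couple M₀=4 kN·m at a=9/2 m (b=L-a=3/2):
  y_2 = (R_Ax³/6 - M_Ax²/2 - M₀(x-a)²/2)/EI  [x>a] with R_A=3/4, M_A=5/4 = ((3/4)·(24/5)³/6 - (5/4)·(24/5)²/2 - 4·((24/5)-(9/2))²/2)/2000 = -189/500000 m
Load 3 — triangular load w₀=11 kN/m (0→w₀ over full span):
  y_3 = -w₀x²(L-x)²(x+2L)/(120LEI) = -11·(24/5)²·(6-(24/5))²·((24/5)+2·6)/(120·6·2000) = -8316/1953125 m
Superposition: y = Σ y_i = -515349/125000000 m ≈ -0.004123 m

y(24/5) = -515349/125000000 m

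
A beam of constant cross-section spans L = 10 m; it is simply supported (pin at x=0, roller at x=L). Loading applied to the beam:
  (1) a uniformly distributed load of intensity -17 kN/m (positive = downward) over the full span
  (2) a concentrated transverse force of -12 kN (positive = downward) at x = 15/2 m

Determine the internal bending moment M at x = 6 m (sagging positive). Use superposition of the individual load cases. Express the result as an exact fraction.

Load 1 — uniform load w=-17 kN/m over full span:
  M_1 = wx(L-x)/2 = (-17)·6·(10-6)/2 = -204 kN·m
Load 2 — point force P=-12 kN at a=15/2 m (b=L-a=5/2):
  M_2 = Pbx/L  [x≤a] = (-12)·(5/2)·6/10 = -18 kN·m
Superposition: M = Σ M_i = -222 kN·m ≈ -222.000000 kN·m

M(6) = -222 kN·m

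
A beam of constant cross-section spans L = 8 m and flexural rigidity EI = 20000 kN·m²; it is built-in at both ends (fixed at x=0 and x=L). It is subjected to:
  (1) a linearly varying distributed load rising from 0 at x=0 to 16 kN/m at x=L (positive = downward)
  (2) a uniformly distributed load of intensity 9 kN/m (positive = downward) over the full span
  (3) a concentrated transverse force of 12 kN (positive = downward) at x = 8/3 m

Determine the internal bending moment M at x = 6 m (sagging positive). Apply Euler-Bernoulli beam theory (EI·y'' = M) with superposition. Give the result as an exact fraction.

Load 1 — triangular load w₀=16 kN/m (0→w₀ over full span):
  M_1 = 3w₀Lx/20 - w₀L²/30 - w₀x³/(6L) = 3·16·8·6/20 - 16·8²/30 - 16·6³/(6·8) = 136/15 kN·m
Load 2 — uniform load w=9 kN/m over full span:
  M_2 = wLx/2 - wL²/12 - wx²/2 = 9·8·6/2 - 9·8²/12 - 9·6²/2 = 6 kN·m
Load 3 — point force P=12 kN at a=8/3 m (b=L-a=16/3):
  M_3 = Pa²(a+3b)(L-x)/L³ - Pa²b/L²  [x>a] = 12·(8/3)²·((8/3)+3·(16/3))·(8-6)/8³ - 12·(8/3)²·(16/3)/8² = -8/9 kN·m
Superposition: M = Σ M_i = 638/45 kN·m ≈ 14.177778 kN·m

M(6) = 638/45 kN·m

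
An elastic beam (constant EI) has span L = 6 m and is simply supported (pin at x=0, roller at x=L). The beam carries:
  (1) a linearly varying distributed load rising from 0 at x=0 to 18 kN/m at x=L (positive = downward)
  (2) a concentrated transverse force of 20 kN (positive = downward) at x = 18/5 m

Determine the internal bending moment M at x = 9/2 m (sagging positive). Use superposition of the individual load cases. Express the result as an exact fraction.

M(9/2) = 855/16 kN·m

Load 1 — triangular load w₀=18 kN/m (0→w₀ over full span):
  M_1 = w₀Lx/6 - w₀x³/(6L) = 18·6·(9/2)/6 - 18·(9/2)³/(6·6) = 567/16 kN·m
Load 2 — point force P=20 kN at a=18/5 m (b=L-a=12/5):
  M_2 = Pa(L-x)/L  [x>a] = 20·(18/5)·(6-(9/2))/6 = 18 kN·m
Superposition: M = Σ M_i = 855/16 kN·m ≈ 53.437500 kN·m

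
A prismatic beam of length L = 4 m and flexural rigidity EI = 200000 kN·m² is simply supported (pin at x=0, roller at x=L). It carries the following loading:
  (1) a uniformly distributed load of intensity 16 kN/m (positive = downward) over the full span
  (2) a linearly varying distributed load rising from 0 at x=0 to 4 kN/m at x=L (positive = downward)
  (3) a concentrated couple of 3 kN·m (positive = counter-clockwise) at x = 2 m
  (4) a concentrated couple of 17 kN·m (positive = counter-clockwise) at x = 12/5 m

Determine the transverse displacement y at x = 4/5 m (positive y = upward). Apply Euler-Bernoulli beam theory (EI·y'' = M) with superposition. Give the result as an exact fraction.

Load 1 — uniform load w=16 kN/m over full span:
  y_1 = -wx(L³-2Lx²+x³)/(24EI) = -16·(4/5)·(4³-2·4·(4/5)²+(4/5)³)/(24·200000) = -928/5859375 m
Load 2 — triangular load w₀=4 kN/m (0→w₀ over full span):
  y_2 = -w₀x(7L⁴-10L²x²+3x⁴)/(360LEI) = -4·(4/5)·(7·4⁴-10·4²·(4/5)²+3·(4/5)⁴)/(360·4·200000) = -2752/146484375 m
Load 3 — applied couple M₀=3 kN·m at a=2 m (b=L-a=2):
  y_3 = (M₀x³/(6L)+C₁x)/EI  [x≤a] with C₁=M₀(3b²-L²)/(6L)=-1/2 = (3·(4/5)³/(6·4)+(-1/2)·(4/5))/200000 = -21/12500000 m
Load 4 — applied couple M₀=17 kN·m at a=12/5 m (b=L-a=8/5):
  y_4 = (M₀x³/(6L)+C₁x)/EI  [x≤a] with C₁=M₀(3b²-L²)/(6L)=-442/75 = (17·(4/5)³/(6·4)+(-442/75)·(4/5))/200000 = -17/781250 m
Superposition: y = Σ y_i = -940339/4687500000 m ≈ -0.000201 m

y(4/5) = -940339/4687500000 m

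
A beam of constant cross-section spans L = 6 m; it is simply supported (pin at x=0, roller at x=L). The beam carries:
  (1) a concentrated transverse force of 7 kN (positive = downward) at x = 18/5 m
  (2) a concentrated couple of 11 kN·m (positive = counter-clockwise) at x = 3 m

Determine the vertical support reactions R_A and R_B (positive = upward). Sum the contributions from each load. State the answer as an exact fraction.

R_A = 139/30 kN, R_B = 71/30 kN

Load 1 — point force P=7 kN at a=18/5 m (b=L-a=12/5):
  R_A = Pb/L = 7·(12/5)/6 = 14/5 kN
  R_B = Pa/L = 7·(18/5)/6 = 21/5 kN
Load 2 — applied couple M₀=11 kN·m at a=3 m (b=L-a=3):
  R_A = M₀/L = 11/6 kN
  R_B = -M₀/L = -11/6 kN
Superposition: R_A = 139/30 kN, R_B = 71/30 kN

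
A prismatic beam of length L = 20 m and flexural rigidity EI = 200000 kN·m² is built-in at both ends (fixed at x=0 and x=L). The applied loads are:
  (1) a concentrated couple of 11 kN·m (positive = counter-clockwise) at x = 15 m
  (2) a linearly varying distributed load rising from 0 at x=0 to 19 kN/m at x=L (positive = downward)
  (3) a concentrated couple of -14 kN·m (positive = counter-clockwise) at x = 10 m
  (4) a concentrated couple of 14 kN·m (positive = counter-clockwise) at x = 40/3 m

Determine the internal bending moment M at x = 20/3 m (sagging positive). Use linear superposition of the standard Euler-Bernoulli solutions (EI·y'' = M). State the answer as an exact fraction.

M(20/3) = 101731/1296 kN·m

Load 1 — applied couple M₀=11 kN·m at a=15 m (b=L-a=5):
  M_1 = R_Ax - M_A  [x≤a] with R_A=99/160, M_A=55/16 = (99/160)·(20/3) - (55/16) = 11/16 kN·m
Load 2 — triangular load w₀=19 kN/m (0→w₀ over full span):
  M_2 = 3w₀Lx/20 - w₀L²/30 - w₀x³/(6L) = 3·19·20·(20/3)/20 - 19·20²/30 - 19·(20/3)³/(6·20) = 6460/81 kN·m
Load 3 — applied couple M₀=-14 kN·m at a=10 m (b=L-a=10):
  M_3 = R_Ax - M_A  [x≤a] with R_A=-21/20, M_A=-7/2 = (-21/20)·(20/3) - (-7/2) = -7/2 kN·m
Load 4 — applied couple M₀=14 kN·m at a=40/3 m (b=L-a=20/3):
  M_4 = R_Ax - M_A  [x≤a] with R_A=14/15, M_A=14/3 = (14/15)·(20/3) - (14/3) = 14/9 kN·m
Superposition: M = Σ M_i = 101731/1296 kN·m ≈ 78.496142 kN·m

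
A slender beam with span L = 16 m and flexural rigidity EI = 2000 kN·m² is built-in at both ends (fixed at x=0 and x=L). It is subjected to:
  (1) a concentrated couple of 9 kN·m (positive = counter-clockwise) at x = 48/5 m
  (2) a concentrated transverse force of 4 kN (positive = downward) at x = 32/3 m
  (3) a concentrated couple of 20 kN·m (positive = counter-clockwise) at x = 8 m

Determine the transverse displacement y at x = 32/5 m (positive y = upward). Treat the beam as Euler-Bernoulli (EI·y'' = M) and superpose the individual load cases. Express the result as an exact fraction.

Load 1 — applied couple M₀=9 kN·m at a=48/5 m (b=L-a=32/5):
  y_1 = (R_Ax³/6 - M_Ax²/2)/EI  [x≤a] with R_A=81/100, M_A=72/25 = ((81/100)·(32/5)³/6 - (72/25)·(32/5)²/2)/2000 = -4608/390625 m
Load 2 — point force P=4 kN at a=32/3 m (b=L-a=16/3):
  y_2 = -Pb²x²(3aL-(3a+b)x)/(6L³EI)  [x≤a] = -4·(16/3)²·(32/5)²·(3·(32/3)·16-(3·(32/3)+(16/3))·(32/5))/(6·16³·2000) = -32768/1265625 m
Load 3 — applied couple M₀=20 kN·m at a=8 m (b=L-a=8):
  y_3 = (R_Ax³/6 - M_Ax²/2)/EI  [x≤a] with R_A=15/8, M_A=5 = ((15/8)·(32/5)³/6 - 5·(32/5)²/2)/2000 = -32/3125 m
Superposition: y = Σ y_i = -1516448/31640625 m ≈ -0.047927 m

y(32/5) = -1516448/31640625 m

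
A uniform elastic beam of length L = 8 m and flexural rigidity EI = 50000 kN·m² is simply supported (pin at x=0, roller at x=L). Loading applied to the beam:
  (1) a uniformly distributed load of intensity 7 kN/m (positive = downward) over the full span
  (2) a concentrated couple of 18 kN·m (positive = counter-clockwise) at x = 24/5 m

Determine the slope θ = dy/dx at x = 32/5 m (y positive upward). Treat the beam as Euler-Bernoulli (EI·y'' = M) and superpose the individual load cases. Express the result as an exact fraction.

θ(32/5) = 1923/781250 rad

Load 1 — uniform load w=7 kN/m over full span:
  θ_1 = -w(L³-6Lx²+4x³)/(24EI) = -7·(8³-6·8·(32/5)²+4·(32/5)³)/(24·50000) = 924/390625 rad
Load 2 — applied couple M₀=18 kN·m at a=24/5 m (b=L-a=16/5):
  θ_2 = (M₀x²/(2L)-M₀(x-a)+C₁)/EI  [x>a] with C₁=M₀(3b²-L²)/(6L)=-312/25 = (18·(32/5)²/(2·8)-18·((32/5)-(24/5))+(-312/25))/50000 = 3/31250 rad
Superposition: θ = Σ θ_i = 1923/781250 rad ≈ 0.002461 rad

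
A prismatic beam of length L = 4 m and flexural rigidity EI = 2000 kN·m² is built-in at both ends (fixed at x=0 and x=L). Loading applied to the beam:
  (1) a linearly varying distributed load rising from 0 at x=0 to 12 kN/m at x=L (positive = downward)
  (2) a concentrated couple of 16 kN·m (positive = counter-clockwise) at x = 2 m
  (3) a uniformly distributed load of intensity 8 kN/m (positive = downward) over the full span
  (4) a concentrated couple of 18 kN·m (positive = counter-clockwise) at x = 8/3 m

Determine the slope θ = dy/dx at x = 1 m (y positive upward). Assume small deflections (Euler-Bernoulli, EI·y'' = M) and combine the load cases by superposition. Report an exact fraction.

Load 1 — triangular load w₀=12 kN/m (0→w₀ over full span):
  θ_1 = -w₀(2x(L-x)(L-2x)(x+2L)+x²(L-x)²)/(120LEI) = -12·(2·1·(4-1)·(4-2·1)·(1+2·4)+1²·(4-1)²)/(120·4·2000) = -117/80000 rad
Load 2 — applied couple M₀=16 kN·m at a=2 m (b=L-a=2):
  θ_2 = (R_Ax²/2 - M_Ax)/EI  [x≤a] with R_A=6, M_A=4 = (6·1²/2 - 4·1)/2000 = -1/2000 rad
Load 3 — uniform load w=8 kN/m over full span:
  θ_3 = -wx(L-x)(L-2x)/(12EI) = -8·1·(4-1)·(4-2·1)/(12·2000) = -1/500 rad
Load 4 — applied couple M₀=18 kN·m at a=8/3 m (b=L-a=4/3):
  θ_4 = (R_Ax²/2 - M_Ax)/EI  [x≤a] with R_A=6, M_A=6 = (6·1²/2 - 6·1)/2000 = -3/2000 rad
Superposition: θ = Σ θ_i = -437/80000 rad ≈ -0.005463 rad

θ(1) = -437/80000 rad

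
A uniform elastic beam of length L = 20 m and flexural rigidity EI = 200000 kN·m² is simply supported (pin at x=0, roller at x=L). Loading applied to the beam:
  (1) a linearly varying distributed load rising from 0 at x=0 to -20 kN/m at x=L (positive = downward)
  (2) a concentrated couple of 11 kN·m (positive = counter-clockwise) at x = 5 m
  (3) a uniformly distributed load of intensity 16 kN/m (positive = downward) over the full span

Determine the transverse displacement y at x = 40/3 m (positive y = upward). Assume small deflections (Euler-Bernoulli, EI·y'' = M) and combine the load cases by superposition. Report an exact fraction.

y(40/3) = -591601/11664000 m

Load 1 — triangular load w₀=-20 kN/m (0→w₀ over full span):
  y_1 = -w₀x(7L⁴-10L²x²+3x⁴)/(360LEI) = -(-20)·(40/3)·(7·20⁴-10·20²·(40/3)²+3·(40/3)⁴)/(360·20·200000) = 68/729 m
Load 2 — applied couple M₀=11 kN·m at a=5 m (b=L-a=15):
  y_2 = (M₀x³/(6L)-M₀(x-a)²/2+C₁x)/EI  [x>a] with C₁=M₀(3b²-L²)/(6L)=605/24 = (11·(40/3)³/(6·20)-11·((40/3)-5)²/2+(605/24)·(40/3))/200000 = 1111/1296000 m
Load 3 — uniform load w=16 kN/m over full span:
  y_3 = -wx(L³-2Lx²+x³)/(24EI) = -16·(40/3)·(20³-2·20·(40/3)²+(40/3)³)/(24·200000) = -176/1215 m
Superposition: y = Σ y_i = -591601/11664000 m ≈ -0.050720 m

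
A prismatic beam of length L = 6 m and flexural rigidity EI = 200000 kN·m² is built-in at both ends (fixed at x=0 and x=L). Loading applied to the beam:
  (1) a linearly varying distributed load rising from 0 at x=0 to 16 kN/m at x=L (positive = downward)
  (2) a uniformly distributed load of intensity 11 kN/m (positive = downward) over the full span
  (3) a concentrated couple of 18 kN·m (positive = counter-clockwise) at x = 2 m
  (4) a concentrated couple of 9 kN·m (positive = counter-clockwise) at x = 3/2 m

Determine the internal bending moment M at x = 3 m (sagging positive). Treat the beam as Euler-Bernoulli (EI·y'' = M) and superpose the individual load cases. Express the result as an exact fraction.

M(3) = 81/4 kN·m

Load 1 — triangular load w₀=16 kN/m (0→w₀ over full span):
  M_1 = 3w₀Lx/20 - w₀L²/30 - w₀x³/(6L) = 3·16·6·3/20 - 16·6²/30 - 16·3³/(6·6) = 12 kN·m
Load 2 — uniform load w=11 kN/m over full span:
  M_2 = wLx/2 - wL²/12 - wx²/2 = 11·6·3/2 - 11·6²/12 - 11·3²/2 = 33/2 kN·m
Load 3 — applied couple M₀=18 kN·m at a=2 m (b=L-a=4):
  M_3 = R_Ax - M_A - M₀  [x>a] with R_A=4, M_A=0 = 4·3 - 0 - 18 = -6 kN·m
Load 4 — applied couple M₀=9 kN·m at a=3/2 m (b=L-a=9/2):
  M_4 = R_Ax - M_A - M₀  [x>a] with R_A=27/16, M_A=-27/16 = (27/16)·3 - (-27/16) - 9 = -9/4 kN·m
Superposition: M = Σ M_i = 81/4 kN·m ≈ 20.250000 kN·m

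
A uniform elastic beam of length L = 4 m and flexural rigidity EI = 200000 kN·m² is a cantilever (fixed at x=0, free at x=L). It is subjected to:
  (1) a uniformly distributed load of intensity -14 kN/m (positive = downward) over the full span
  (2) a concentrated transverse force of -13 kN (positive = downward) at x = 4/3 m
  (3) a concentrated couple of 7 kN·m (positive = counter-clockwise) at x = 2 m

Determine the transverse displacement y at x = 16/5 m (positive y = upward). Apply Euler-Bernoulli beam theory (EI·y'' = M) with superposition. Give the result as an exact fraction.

Load 1 — uniform load w=-14 kN/m over full span:
  y_1 = -wx²(x²-4Lx+6L²)/(24EI) = -(-14)·(16/5)²·((16/5)²-4·4·(16/5)+6·4²)/(24·200000) = 9632/5859375 m
Load 2 — point force P=-13 kN at a=4/3 m (b=L-a=8/3):
  y_2 = -Pa²(3x-a)/(6EI)  [x>a] = -(-13)·(4/3)²·(3·(16/5)-(4/3))/(6·200000) = 403/2531250 m
Load 3 — applied couple M₀=7 kN·m at a=2 m (b=L-a=2):
  y_3 = M₀a(2x-a)/(2EI)  [x>a] = 7·2·(2·(16/5)-2)/(2·200000) = 77/500000 m
Superposition: y = Σ y_i = 9907673/5062500000 m ≈ 0.001957 m

y(16/5) = 9907673/5062500000 m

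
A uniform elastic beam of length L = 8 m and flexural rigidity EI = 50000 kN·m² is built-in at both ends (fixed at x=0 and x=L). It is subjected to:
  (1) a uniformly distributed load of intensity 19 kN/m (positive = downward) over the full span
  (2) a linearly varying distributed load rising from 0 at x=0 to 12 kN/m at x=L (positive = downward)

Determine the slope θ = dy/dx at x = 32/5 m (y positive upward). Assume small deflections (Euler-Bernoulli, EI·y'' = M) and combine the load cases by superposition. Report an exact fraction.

Load 1 — uniform load w=19 kN/m over full span:
  θ_1 = -wx(L-x)(L-2x)/(12EI) = -19·(32/5)·(8-(32/5))·(8-2·(32/5))/(12·50000) = 608/390625 rad
Load 2 — triangular load w₀=12 kN/m (0→w₀ over full span):
  θ_2 = -w₀(2x(L-x)(L-2x)(x+2L)+x²(L-x)²)/(120LEI) = -12·(2·(32/5)·(8-(32/5))·(8-2·(32/5))·((32/5)+2·8)+(32/5)²·(8-(32/5))²)/(120·8·50000) = 1024/1953125 rad
Superposition: θ = Σ θ_i = 4064/1953125 rad ≈ 0.002081 rad

θ(32/5) = 4064/1953125 rad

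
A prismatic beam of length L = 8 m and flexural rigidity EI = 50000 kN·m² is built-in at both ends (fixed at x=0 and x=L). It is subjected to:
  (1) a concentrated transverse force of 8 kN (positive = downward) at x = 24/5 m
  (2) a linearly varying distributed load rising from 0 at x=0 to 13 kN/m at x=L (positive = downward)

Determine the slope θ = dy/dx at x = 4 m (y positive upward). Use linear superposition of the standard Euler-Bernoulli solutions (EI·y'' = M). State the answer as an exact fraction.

Load 1 — point force P=8 kN at a=24/5 m (b=L-a=16/5):
  θ_1 = -Pb²x(2aL-(3a+b)x)/(2L³EI)  [x≤a] = -8·(16/5)²·4·(2·(24/5)·8-(3·(24/5)+(16/5))·4)/(2·8³·50000) = -16/390625 rad
Load 2 — triangular load w₀=13 kN/m (0→w₀ over full span):
  θ_2 = -w₀(2x(L-x)(L-2x)(x+2L)+x²(L-x)²)/(120LEI) = -13·(2·4·(8-4)·(8-2·4)·(4+2·8)+4²·(8-4)²)/(120·8·50000) = -13/187500 rad
Superposition: θ = Σ θ_i = -517/4687500 rad ≈ -0.000110 rad

θ(4) = -517/4687500 rad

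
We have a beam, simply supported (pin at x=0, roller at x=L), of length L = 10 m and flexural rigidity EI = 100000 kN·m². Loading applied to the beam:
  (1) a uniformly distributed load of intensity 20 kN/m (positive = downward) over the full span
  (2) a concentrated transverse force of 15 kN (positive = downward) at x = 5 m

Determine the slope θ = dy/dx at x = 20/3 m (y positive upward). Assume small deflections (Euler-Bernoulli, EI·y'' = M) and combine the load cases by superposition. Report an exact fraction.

Load 1 — uniform load w=20 kN/m over full span:
  θ_1 = -w(L³-6Lx²+4x³)/(24EI) = -20·(10³-6·10·(20/3)²+4·(20/3)³)/(24·100000) = 13/3240 rad
Load 2 — point force P=15 kN at a=5 m (b=L-a=5):
  θ_2 = -Pa(2L²-6Lx+3x²+a²)/(6LEI)  [x>a] = -15·5·(2·10²-6·10·(20/3)+3·(20/3)²+5²)/(6·10·100000) = 1/1920 rad
Superposition: θ = Σ θ_i = 47/10368 rad ≈ 0.004533 rad

θ(20/3) = 47/10368 rad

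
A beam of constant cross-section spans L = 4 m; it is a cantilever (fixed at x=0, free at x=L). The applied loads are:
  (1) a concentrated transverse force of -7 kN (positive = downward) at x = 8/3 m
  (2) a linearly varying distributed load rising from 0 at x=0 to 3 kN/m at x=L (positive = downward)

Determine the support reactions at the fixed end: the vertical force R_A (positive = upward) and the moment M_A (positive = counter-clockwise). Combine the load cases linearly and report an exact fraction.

R_A = -1 kN, M_A = -8/3 kN·m

Load 1 — point force P=-7 kN at a=8/3 m (b=L-a=4/3):
  R_A = P = (-7) = -7 kN
  M_A = Pa = (-7)·(8/3) = -56/3 kN·m
Load 2 — triangular load w₀=3 kN/m (0→w₀ over full span):
  R_A = w₀L/2 = 3·4/2 = 6 kN
  M_A = w₀L²/3 = 3·4²/3 = 16 kN·m
Superposition: R_A = -1 kN, M_A = -8/3 kN·m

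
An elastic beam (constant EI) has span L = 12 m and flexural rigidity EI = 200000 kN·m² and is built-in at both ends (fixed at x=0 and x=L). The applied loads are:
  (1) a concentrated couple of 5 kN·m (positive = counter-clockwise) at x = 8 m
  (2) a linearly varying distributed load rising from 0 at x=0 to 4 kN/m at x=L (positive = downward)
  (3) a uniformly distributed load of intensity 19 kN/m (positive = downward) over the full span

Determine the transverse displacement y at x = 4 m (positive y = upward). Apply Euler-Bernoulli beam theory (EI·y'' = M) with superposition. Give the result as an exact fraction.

Load 1 — applied couple M₀=5 kN·m at a=8 m (b=L-a=4):
  y_1 = (R_Ax³/6 - M_Ax²/2)/EI  [x≤a] with R_A=5/9, M_A=5/3 = ((5/9)·4³/6 - (5/3)·4²/2)/200000 = -1/27000 m
Load 2 — triangular load w₀=4 kN/m (0→w₀ over full span):
  y_2 = -w₀x²(L-x)²(x+2L)/(120LEI) = -4·4²·(12-4)²·(4+2·12)/(120·12·200000) = -56/140625 m
Load 3 — uniform load w=19 kN/m over full span:
  y_3 = -wx²(L-x)²/(24EI) = -19·4²·(12-4)²/(24·200000) = -38/9375 m
Superposition: y = Σ y_i = -15149/3375000 m ≈ -0.004489 m

y(4) = -15149/3375000 m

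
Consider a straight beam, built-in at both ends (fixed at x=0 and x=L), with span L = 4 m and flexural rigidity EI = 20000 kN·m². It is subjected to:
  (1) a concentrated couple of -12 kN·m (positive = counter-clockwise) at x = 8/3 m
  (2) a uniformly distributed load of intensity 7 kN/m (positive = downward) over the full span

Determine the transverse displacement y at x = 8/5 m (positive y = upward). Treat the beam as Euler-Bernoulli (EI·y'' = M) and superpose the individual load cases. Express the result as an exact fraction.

Load 1 — applied couple M₀=-12 kN·m at a=8/3 m (b=L-a=4/3):
  y_1 = (R_Ax³/6 - M_Ax²/2)/EI  [x≤a] with R_A=-4, M_A=-4 = ((-4)·(8/5)³/6 - (-4)·(8/5)²/2)/20000 = 28/234375 m
Load 2 — uniform load w=7 kN/m over full span:
  y_2 = -wx²(L-x)²/(24EI) = -7·(8/5)²·(4-(8/5))²/(24·20000) = -84/390625 m
Superposition: y = Σ y_i = -112/1171875 m ≈ -0.000096 m

y(8/5) = -112/1171875 m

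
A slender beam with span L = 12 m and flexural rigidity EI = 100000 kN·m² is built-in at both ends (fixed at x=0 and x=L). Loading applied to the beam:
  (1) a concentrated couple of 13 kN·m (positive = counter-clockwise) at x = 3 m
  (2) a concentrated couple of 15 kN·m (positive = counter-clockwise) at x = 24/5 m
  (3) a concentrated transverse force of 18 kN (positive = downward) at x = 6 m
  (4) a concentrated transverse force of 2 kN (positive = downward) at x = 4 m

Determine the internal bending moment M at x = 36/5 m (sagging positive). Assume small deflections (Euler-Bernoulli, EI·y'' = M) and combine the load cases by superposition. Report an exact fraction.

M(36/5) = 40621/3600 kN·m

Load 1 — applied couple M₀=13 kN·m at a=3 m (b=L-a=9):
  M_1 = R_Ax - M_A - M₀  [x>a] with R_A=39/32, M_A=-39/16 = (39/32)·(36/5) - (-39/16) - 13 = -143/80 kN·m
Load 2 — applied couple M₀=15 kN·m at a=24/5 m (b=L-a=36/5):
  M_2 = R_Ax - M_A - M₀  [x>a] with R_A=9/5, M_A=9/5 = (9/5)·(36/5) - (9/5) - 15 = -96/25 kN·m
Load 3 — point force P=18 kN at a=6 m (b=L-a=6):
  M_3 = Pa²(a+3b)(L-x)/L³ - Pa²b/L²  [x>a] = 18·6²·(6+3·6)·(12-(36/5))/12³ - 18·6²·6/12² = 81/5 kN·m
Load 4 — point force P=2 kN at a=4 m (b=L-a=8):
  M_4 = Pa²(a+3b)(L-x)/L³ - Pa²b/L²  [x>a] = 2·4²·(4+3·8)·(12-(36/5))/12³ - 2·4²·8/12² = 32/45 kN·m
Superposition: M = Σ M_i = 40621/3600 kN·m ≈ 11.283611 kN·m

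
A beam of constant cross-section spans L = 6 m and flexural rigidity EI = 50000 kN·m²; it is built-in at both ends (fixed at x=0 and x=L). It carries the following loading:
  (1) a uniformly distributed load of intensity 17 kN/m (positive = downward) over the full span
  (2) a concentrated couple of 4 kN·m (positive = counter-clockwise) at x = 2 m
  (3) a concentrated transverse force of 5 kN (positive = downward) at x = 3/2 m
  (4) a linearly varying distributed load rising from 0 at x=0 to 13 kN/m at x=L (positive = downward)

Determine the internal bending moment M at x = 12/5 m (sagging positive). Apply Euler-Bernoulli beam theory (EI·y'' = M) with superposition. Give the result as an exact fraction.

M(12/5) = 353611/12000 kN·m

Load 1 — uniform load w=17 kN/m over full span:
  M_1 = wLx/2 - wL²/12 - wx²/2 = 17·6·(12/5)/2 - 17·6²/12 - 17·(12/5)²/2 = 561/25 kN·m
Load 2 — applied couple M₀=4 kN·m at a=2 m (b=L-a=4):
  M_2 = R_Ax - M_A - M₀  [x>a] with R_A=8/9, M_A=0 = (8/9)·(12/5) - 0 - 4 = -28/15 kN·m
Load 3 — point force P=5 kN at a=3/2 m (b=L-a=9/2):
  M_3 = Pa²(a+3b)(L-x)/L³ - Pa²b/L²  [x>a] = 5·(3/2)²·((3/2)+3·(9/2))·(6-(12/5))/6³ - 5·(3/2)²·(9/2)/6² = 45/32 kN·m
Load 4 — triangular load w₀=13 kN/m (0→w₀ over full span):
  M_4 = 3w₀Lx/20 - w₀L²/30 - w₀x³/(6L) = 3·13·6·(12/5)/20 - 13·6²/30 - 13·(12/5)³/(6·6) = 936/125 kN·m
Superposition: M = Σ M_i = 353611/12000 kN·m ≈ 29.467583 kN·m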